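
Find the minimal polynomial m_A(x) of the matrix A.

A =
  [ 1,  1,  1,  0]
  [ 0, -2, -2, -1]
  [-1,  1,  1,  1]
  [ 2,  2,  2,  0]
x^2

The characteristic polynomial is χ_A(x) = x^4, so the eigenvalues are known. The minimal polynomial is
  m_A(x) = Π_λ (x − λ)^{k_λ}
where k_λ is the size of the *largest* Jordan block for λ (equivalently, the smallest k with (A − λI)^k v = 0 for every generalised eigenvector v of λ).

  λ = 0: largest Jordan block has size 2, contributing (x − 0)^2

So m_A(x) = x^2 = x^2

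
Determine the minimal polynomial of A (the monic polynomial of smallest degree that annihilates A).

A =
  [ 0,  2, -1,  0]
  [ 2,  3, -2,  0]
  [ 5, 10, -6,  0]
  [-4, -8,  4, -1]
x^2 + 2*x + 1

The characteristic polynomial is χ_A(x) = (x + 1)^4, so the eigenvalues are known. The minimal polynomial is
  m_A(x) = Π_λ (x − λ)^{k_λ}
where k_λ is the size of the *largest* Jordan block for λ (equivalently, the smallest k with (A − λI)^k v = 0 for every generalised eigenvector v of λ).

  λ = -1: largest Jordan block has size 2, contributing (x + 1)^2

So m_A(x) = (x + 1)^2 = x^2 + 2*x + 1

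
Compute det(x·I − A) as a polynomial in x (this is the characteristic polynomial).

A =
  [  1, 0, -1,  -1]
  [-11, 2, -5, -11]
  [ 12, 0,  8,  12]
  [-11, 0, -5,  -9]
x^4 - 2*x^3 - 12*x^2 + 40*x - 32

Expanding det(x·I − A) (e.g. by cofactor expansion or by noting that A is similar to its Jordan form J, which has the same characteristic polynomial as A) gives
  χ_A(x) = x^4 - 2*x^3 - 12*x^2 + 40*x - 32
which factors as (x - 2)^3*(x + 4). The eigenvalues (with algebraic multiplicities) are λ = -4 with multiplicity 1, λ = 2 with multiplicity 3.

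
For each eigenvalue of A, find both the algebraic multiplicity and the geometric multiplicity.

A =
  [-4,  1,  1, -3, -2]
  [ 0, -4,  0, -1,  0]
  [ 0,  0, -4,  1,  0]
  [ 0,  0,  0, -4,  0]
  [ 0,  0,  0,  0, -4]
λ = -4: alg = 5, geom = 3

Step 1 — factor the characteristic polynomial to read off the algebraic multiplicities:
  χ_A(x) = (x + 4)^5

Step 2 — compute geometric multiplicities via the rank-nullity identity g(λ) = n − rank(A − λI):
  rank(A − (-4)·I) = 2, so dim ker(A − (-4)·I) = n − 2 = 3

Summary:
  λ = -4: algebraic multiplicity = 5, geometric multiplicity = 3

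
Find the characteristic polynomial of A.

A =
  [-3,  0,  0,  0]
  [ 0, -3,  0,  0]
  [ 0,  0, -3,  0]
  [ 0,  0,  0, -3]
x^4 + 12*x^3 + 54*x^2 + 108*x + 81

Expanding det(x·I − A) (e.g. by cofactor expansion or by noting that A is similar to its Jordan form J, which has the same characteristic polynomial as A) gives
  χ_A(x) = x^4 + 12*x^3 + 54*x^2 + 108*x + 81
which factors as (x + 3)^4. The eigenvalues (with algebraic multiplicities) are λ = -3 with multiplicity 4.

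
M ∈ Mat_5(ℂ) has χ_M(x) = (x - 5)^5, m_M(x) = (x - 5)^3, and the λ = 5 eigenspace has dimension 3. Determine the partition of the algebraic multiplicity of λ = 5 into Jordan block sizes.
Block sizes for λ = 5: [3, 1, 1]

Step 1 — from the characteristic polynomial, algebraic multiplicity of λ = 5 is 5. From dim ker(M − (5)·I) = 3, there are exactly 3 Jordan blocks for λ = 5.
Step 2 — from the minimal polynomial, the factor (x − 5)^3 tells us the largest block for λ = 5 has size 3.
Step 3 — with total size 5, 3 blocks, and largest block 3, the block sizes (in nonincreasing order) are [3, 1, 1].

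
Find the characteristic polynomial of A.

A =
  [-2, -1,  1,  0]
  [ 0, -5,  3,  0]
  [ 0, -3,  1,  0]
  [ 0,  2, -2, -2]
x^4 + 8*x^3 + 24*x^2 + 32*x + 16

Expanding det(x·I − A) (e.g. by cofactor expansion or by noting that A is similar to its Jordan form J, which has the same characteristic polynomial as A) gives
  χ_A(x) = x^4 + 8*x^3 + 24*x^2 + 32*x + 16
which factors as (x + 2)^4. The eigenvalues (with algebraic multiplicities) are λ = -2 with multiplicity 4.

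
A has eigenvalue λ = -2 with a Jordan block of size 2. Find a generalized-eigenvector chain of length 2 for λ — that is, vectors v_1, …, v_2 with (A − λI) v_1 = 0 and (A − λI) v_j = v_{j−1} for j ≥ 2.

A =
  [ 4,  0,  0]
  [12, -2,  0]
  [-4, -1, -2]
A Jordan chain for λ = -2 of length 2:
v_1 = (0, 0, -1)ᵀ
v_2 = (0, 1, 0)ᵀ

Let N = A − (-2)·I. We want v_2 with N^2 v_2 = 0 but N^1 v_2 ≠ 0; then v_{j-1} := N · v_j for j = 2, …, 2.

Pick v_2 = (0, 1, 0)ᵀ.
Then v_1 = N · v_2 = (0, 0, -1)ᵀ.

Sanity check: (A − (-2)·I) v_1 = (0, 0, 0)ᵀ = 0. ✓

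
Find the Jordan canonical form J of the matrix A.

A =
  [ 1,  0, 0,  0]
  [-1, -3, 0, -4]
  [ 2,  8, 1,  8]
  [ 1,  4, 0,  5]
J_2(1) ⊕ J_1(1) ⊕ J_1(1)

The characteristic polynomial is
  det(x·I − A) = x^4 - 4*x^3 + 6*x^2 - 4*x + 1 = (x - 1)^4

Eigenvalues and multiplicities (the geometric multiplicity of λ is n − rank(A − λI), which equals the number of Jordan blocks for λ):
  λ = 1: algebraic multiplicity = 4, geometric multiplicity = 3

Determining the block sizes for each eigenvalue:
  λ = 1: 3 blocks summing to 4 forces exactly one block of size 2 and the rest size 1 → block sizes [2, 1, 1]

Assembling the blocks gives a Jordan form
J =
  [1, 1, 0, 0]
  [0, 1, 0, 0]
  [0, 0, 1, 0]
  [0, 0, 0, 1]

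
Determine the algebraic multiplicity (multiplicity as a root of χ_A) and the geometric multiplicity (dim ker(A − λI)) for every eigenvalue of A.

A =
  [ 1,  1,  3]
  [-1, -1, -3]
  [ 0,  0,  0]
λ = 0: alg = 3, geom = 2

Step 1 — factor the characteristic polynomial to read off the algebraic multiplicities:
  χ_A(x) = x^3

Step 2 — compute geometric multiplicities via the rank-nullity identity g(λ) = n − rank(A − λI):
  rank(A − (0)·I) = 1, so dim ker(A − (0)·I) = n − 1 = 2

Summary:
  λ = 0: algebraic multiplicity = 3, geometric multiplicity = 2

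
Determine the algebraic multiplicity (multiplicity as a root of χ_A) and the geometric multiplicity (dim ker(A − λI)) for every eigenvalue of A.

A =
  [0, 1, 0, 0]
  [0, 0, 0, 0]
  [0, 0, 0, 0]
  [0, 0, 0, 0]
λ = 0: alg = 4, geom = 3

Step 1 — factor the characteristic polynomial to read off the algebraic multiplicities:
  χ_A(x) = x^4

Step 2 — compute geometric multiplicities via the rank-nullity identity g(λ) = n − rank(A − λI):
  rank(A − (0)·I) = 1, so dim ker(A − (0)·I) = n − 1 = 3

Summary:
  λ = 0: algebraic multiplicity = 4, geometric multiplicity = 3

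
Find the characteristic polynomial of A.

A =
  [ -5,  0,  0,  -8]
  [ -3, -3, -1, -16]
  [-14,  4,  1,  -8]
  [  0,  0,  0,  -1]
x^4 + 8*x^3 + 18*x^2 + 16*x + 5

Expanding det(x·I − A) (e.g. by cofactor expansion or by noting that A is similar to its Jordan form J, which has the same characteristic polynomial as A) gives
  χ_A(x) = x^4 + 8*x^3 + 18*x^2 + 16*x + 5
which factors as (x + 1)^3*(x + 5). The eigenvalues (with algebraic multiplicities) are λ = -5 with multiplicity 1, λ = -1 with multiplicity 3.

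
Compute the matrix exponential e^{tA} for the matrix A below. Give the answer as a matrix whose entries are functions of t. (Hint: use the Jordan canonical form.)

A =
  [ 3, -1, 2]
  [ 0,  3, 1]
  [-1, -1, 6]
e^{tA} =
  [-t^2*exp(4*t)/2 - t*exp(4*t) + exp(4*t), -t*exp(4*t), t^2*exp(4*t)/2 + 2*t*exp(4*t)]
  [-t^2*exp(4*t)/2, -t*exp(4*t) + exp(4*t), t^2*exp(4*t)/2 + t*exp(4*t)]
  [-t^2*exp(4*t)/2 - t*exp(4*t), -t*exp(4*t), t^2*exp(4*t)/2 + 2*t*exp(4*t) + exp(4*t)]

Strategy: write A = P · J · P⁻¹ where J is a Jordan canonical form, so e^{tA} = P · e^{tJ} · P⁻¹, and e^{tJ} can be computed block-by-block.

A has Jordan form
J =
  [4, 1, 0]
  [0, 4, 1]
  [0, 0, 4]
(up to reordering of blocks).

Per-block formulas:
  For a 3×3 Jordan block J_3(4): exp(t · J_3(4)) = e^(4t)·(I + t·N + (t^2/2)·N^2), where N is the 3×3 nilpotent shift.

After assembling e^{tJ} and conjugating by P, we get:

e^{tA} =
  [-t^2*exp(4*t)/2 - t*exp(4*t) + exp(4*t), -t*exp(4*t), t^2*exp(4*t)/2 + 2*t*exp(4*t)]
  [-t^2*exp(4*t)/2, -t*exp(4*t) + exp(4*t), t^2*exp(4*t)/2 + t*exp(4*t)]
  [-t^2*exp(4*t)/2 - t*exp(4*t), -t*exp(4*t), t^2*exp(4*t)/2 + 2*t*exp(4*t) + exp(4*t)]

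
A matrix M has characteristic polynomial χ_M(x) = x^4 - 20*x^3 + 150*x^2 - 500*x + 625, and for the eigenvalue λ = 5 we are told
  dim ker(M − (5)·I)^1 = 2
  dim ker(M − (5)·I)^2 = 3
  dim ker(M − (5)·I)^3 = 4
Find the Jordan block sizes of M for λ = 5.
Block sizes for λ = 5: [3, 1]

From the dimensions of kernels of powers, the number of Jordan blocks of size at least j is d_j − d_{j−1} where d_j = dim ker(N^j) (with d_0 = 0). Computing the differences gives [2, 1, 1].
The number of blocks of size exactly k is (#blocks of size ≥ k) − (#blocks of size ≥ k + 1), so the partition is: 1 block(s) of size 1, 1 block(s) of size 3.
In nonincreasing order the block sizes are [3, 1].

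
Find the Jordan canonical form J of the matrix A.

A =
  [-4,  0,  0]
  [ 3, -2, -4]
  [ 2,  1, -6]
J_3(-4)

The characteristic polynomial is
  det(x·I − A) = x^3 + 12*x^2 + 48*x + 64 = (x + 4)^3

Eigenvalues and multiplicities (the geometric multiplicity of λ is n − rank(A − λI), which equals the number of Jordan blocks for λ):
  λ = -4: algebraic multiplicity = 3, geometric multiplicity = 1

Determining the block sizes for each eigenvalue:
  λ = -4: one block (gm = 1), so the single block has size am = 3 → block sizes [3]

Assembling the blocks gives a Jordan form
J =
  [-4,  1,  0]
  [ 0, -4,  1]
  [ 0,  0, -4]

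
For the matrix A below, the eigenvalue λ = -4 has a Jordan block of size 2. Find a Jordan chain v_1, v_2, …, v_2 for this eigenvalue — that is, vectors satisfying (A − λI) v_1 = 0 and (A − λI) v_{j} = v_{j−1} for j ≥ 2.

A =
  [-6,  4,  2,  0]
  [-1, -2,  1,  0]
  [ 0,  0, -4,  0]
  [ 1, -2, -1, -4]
A Jordan chain for λ = -4 of length 2:
v_1 = (-2, -1, 0, 1)ᵀ
v_2 = (1, 0, 0, 0)ᵀ

Let N = A − (-4)·I. We want v_2 with N^2 v_2 = 0 but N^1 v_2 ≠ 0; then v_{j-1} := N · v_j for j = 2, …, 2.

Pick v_2 = (1, 0, 0, 0)ᵀ.
Then v_1 = N · v_2 = (-2, -1, 0, 1)ᵀ.

Sanity check: (A − (-4)·I) v_1 = (0, 0, 0, 0)ᵀ = 0. ✓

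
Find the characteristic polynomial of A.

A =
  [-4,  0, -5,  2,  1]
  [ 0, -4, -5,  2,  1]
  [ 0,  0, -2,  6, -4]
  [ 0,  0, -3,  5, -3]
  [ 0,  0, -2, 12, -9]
x^5 + 14*x^4 + 73*x^3 + 172*x^2 + 176*x + 64

Expanding det(x·I − A) (e.g. by cofactor expansion or by noting that A is similar to its Jordan form J, which has the same characteristic polynomial as A) gives
  χ_A(x) = x^5 + 14*x^4 + 73*x^3 + 172*x^2 + 176*x + 64
which factors as (x + 1)^2*(x + 4)^3. The eigenvalues (with algebraic multiplicities) are λ = -4 with multiplicity 3, λ = -1 with multiplicity 2.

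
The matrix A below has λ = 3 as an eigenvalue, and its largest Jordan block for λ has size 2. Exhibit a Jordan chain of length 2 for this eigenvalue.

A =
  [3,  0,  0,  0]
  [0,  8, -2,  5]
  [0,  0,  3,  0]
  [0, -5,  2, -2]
A Jordan chain for λ = 3 of length 2:
v_1 = (0, 5, 0, -5)ᵀ
v_2 = (0, 1, 0, 0)ᵀ

Let N = A − (3)·I. We want v_2 with N^2 v_2 = 0 but N^1 v_2 ≠ 0; then v_{j-1} := N · v_j for j = 2, …, 2.

Pick v_2 = (0, 1, 0, 0)ᵀ.
Then v_1 = N · v_2 = (0, 5, 0, -5)ᵀ.

Sanity check: (A − (3)·I) v_1 = (0, 0, 0, 0)ᵀ = 0. ✓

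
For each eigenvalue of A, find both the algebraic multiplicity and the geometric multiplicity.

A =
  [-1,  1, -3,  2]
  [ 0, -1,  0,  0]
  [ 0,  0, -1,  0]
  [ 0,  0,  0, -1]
λ = -1: alg = 4, geom = 3

Step 1 — factor the characteristic polynomial to read off the algebraic multiplicities:
  χ_A(x) = (x + 1)^4

Step 2 — compute geometric multiplicities via the rank-nullity identity g(λ) = n − rank(A − λI):
  rank(A − (-1)·I) = 1, so dim ker(A − (-1)·I) = n − 1 = 3

Summary:
  λ = -1: algebraic multiplicity = 4, geometric multiplicity = 3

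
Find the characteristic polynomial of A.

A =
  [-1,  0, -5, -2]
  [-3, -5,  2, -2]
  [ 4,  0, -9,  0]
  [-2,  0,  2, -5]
x^4 + 20*x^3 + 150*x^2 + 500*x + 625

Expanding det(x·I − A) (e.g. by cofactor expansion or by noting that A is similar to its Jordan form J, which has the same characteristic polynomial as A) gives
  χ_A(x) = x^4 + 20*x^3 + 150*x^2 + 500*x + 625
which factors as (x + 5)^4. The eigenvalues (with algebraic multiplicities) are λ = -5 with multiplicity 4.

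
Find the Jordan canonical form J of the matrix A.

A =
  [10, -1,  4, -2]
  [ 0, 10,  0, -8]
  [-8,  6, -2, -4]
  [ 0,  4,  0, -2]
J_2(2) ⊕ J_1(6) ⊕ J_1(6)

The characteristic polynomial is
  det(x·I − A) = x^4 - 16*x^3 + 88*x^2 - 192*x + 144 = (x - 6)^2*(x - 2)^2

Eigenvalues and multiplicities (the geometric multiplicity of λ is n − rank(A − λI), which equals the number of Jordan blocks for λ):
  λ = 2: algebraic multiplicity = 2, geometric multiplicity = 1
  λ = 6: algebraic multiplicity = 2, geometric multiplicity = 2

Determining the block sizes for each eigenvalue:
  λ = 2: one block (gm = 1), so the single block has size am = 2 → block sizes [2]
  λ = 6: gm = am = 2, so every block has size 1 → block sizes [1, 1]

Assembling the blocks gives a Jordan form
J =
  [2, 1, 0, 0]
  [0, 2, 0, 0]
  [0, 0, 6, 0]
  [0, 0, 0, 6]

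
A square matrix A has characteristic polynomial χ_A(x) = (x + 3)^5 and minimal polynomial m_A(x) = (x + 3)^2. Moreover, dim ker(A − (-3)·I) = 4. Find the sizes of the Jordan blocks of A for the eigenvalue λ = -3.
Block sizes for λ = -3: [2, 1, 1, 1]

Step 1 — from the characteristic polynomial, algebraic multiplicity of λ = -3 is 5. From dim ker(A − (-3)·I) = 4, there are exactly 4 Jordan blocks for λ = -3.
Step 2 — from the minimal polynomial, the factor (x + 3)^2 tells us the largest block for λ = -3 has size 2.
Step 3 — with total size 5, 4 blocks, and largest block 2, the block sizes (in nonincreasing order) are [2, 1, 1, 1].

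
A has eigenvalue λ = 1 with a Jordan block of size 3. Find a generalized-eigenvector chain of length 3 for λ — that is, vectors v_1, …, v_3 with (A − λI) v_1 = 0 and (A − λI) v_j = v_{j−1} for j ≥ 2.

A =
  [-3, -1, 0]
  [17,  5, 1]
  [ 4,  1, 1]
A Jordan chain for λ = 1 of length 3:
v_1 = (-1, 4, 1)ᵀ
v_2 = (-4, 17, 4)ᵀ
v_3 = (1, 0, 0)ᵀ

Let N = A − (1)·I. We want v_3 with N^3 v_3 = 0 but N^2 v_3 ≠ 0; then v_{j-1} := N · v_j for j = 3, …, 2.

Pick v_3 = (1, 0, 0)ᵀ.
Then v_2 = N · v_3 = (-4, 17, 4)ᵀ.
Then v_1 = N · v_2 = (-1, 4, 1)ᵀ.

Sanity check: (A − (1)·I) v_1 = (0, 0, 0)ᵀ = 0. ✓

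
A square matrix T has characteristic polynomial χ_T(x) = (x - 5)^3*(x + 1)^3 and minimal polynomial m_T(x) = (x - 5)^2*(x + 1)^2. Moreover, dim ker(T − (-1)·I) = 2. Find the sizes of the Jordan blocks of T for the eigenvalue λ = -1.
Block sizes for λ = -1: [2, 1]

Step 1 — from the characteristic polynomial, algebraic multiplicity of λ = -1 is 3. From dim ker(T − (-1)·I) = 2, there are exactly 2 Jordan blocks for λ = -1.
Step 2 — from the minimal polynomial, the factor (x + 1)^2 tells us the largest block for λ = -1 has size 2.
Step 3 — with total size 3, 2 blocks, and largest block 2, the block sizes (in nonincreasing order) are [2, 1].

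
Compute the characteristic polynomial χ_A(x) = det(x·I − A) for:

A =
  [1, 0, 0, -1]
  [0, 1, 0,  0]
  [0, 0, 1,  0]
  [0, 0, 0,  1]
x^4 - 4*x^3 + 6*x^2 - 4*x + 1

Expanding det(x·I − A) (e.g. by cofactor expansion or by noting that A is similar to its Jordan form J, which has the same characteristic polynomial as A) gives
  χ_A(x) = x^4 - 4*x^3 + 6*x^2 - 4*x + 1
which factors as (x - 1)^4. The eigenvalues (with algebraic multiplicities) are λ = 1 with multiplicity 4.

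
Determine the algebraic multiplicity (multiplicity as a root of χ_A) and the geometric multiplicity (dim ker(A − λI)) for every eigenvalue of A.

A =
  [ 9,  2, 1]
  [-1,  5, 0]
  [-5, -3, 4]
λ = 6: alg = 3, geom = 1

Step 1 — factor the characteristic polynomial to read off the algebraic multiplicities:
  χ_A(x) = (x - 6)^3

Step 2 — compute geometric multiplicities via the rank-nullity identity g(λ) = n − rank(A − λI):
  rank(A − (6)·I) = 2, so dim ker(A − (6)·I) = n − 2 = 1

Summary:
  λ = 6: algebraic multiplicity = 3, geometric multiplicity = 1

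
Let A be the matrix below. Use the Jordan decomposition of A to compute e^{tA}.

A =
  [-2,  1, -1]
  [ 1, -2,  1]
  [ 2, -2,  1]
e^{tA} =
  [-t*exp(-t) + exp(-t), t*exp(-t), -t*exp(-t)]
  [t*exp(-t), -t*exp(-t) + exp(-t), t*exp(-t)]
  [2*t*exp(-t), -2*t*exp(-t), 2*t*exp(-t) + exp(-t)]

Strategy: write A = P · J · P⁻¹ where J is a Jordan canonical form, so e^{tA} = P · e^{tJ} · P⁻¹, and e^{tJ} can be computed block-by-block.

A has Jordan form
J =
  [-1,  1,  0]
  [ 0, -1,  0]
  [ 0,  0, -1]
(up to reordering of blocks).

Per-block formulas:
  For a 2×2 Jordan block J_2(-1): exp(t · J_2(-1)) = e^(-1t)·(I + t·N), where N is the 2×2 nilpotent shift.
  For a 1×1 block at λ = -1: exp(t · [-1]) = [e^(-1t)].

After assembling e^{tJ} and conjugating by P, we get:

e^{tA} =
  [-t*exp(-t) + exp(-t), t*exp(-t), -t*exp(-t)]
  [t*exp(-t), -t*exp(-t) + exp(-t), t*exp(-t)]
  [2*t*exp(-t), -2*t*exp(-t), 2*t*exp(-t) + exp(-t)]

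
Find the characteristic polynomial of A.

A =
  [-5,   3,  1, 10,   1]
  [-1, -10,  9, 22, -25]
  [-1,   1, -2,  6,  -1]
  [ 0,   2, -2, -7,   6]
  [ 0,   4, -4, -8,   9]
x^5 + 15*x^4 + 90*x^3 + 270*x^2 + 405*x + 243

Expanding det(x·I − A) (e.g. by cofactor expansion or by noting that A is similar to its Jordan form J, which has the same characteristic polynomial as A) gives
  χ_A(x) = x^5 + 15*x^4 + 90*x^3 + 270*x^2 + 405*x + 243
which factors as (x + 3)^5. The eigenvalues (with algebraic multiplicities) are λ = -3 with multiplicity 5.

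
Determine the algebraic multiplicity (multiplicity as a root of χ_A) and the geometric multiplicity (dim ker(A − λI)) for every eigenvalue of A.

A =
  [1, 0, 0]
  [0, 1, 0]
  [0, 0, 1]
λ = 1: alg = 3, geom = 3

Step 1 — factor the characteristic polynomial to read off the algebraic multiplicities:
  χ_A(x) = (x - 1)^3

Step 2 — compute geometric multiplicities via the rank-nullity identity g(λ) = n − rank(A − λI):
  rank(A − (1)·I) = 0, so dim ker(A − (1)·I) = n − 0 = 3

Summary:
  λ = 1: algebraic multiplicity = 3, geometric multiplicity = 3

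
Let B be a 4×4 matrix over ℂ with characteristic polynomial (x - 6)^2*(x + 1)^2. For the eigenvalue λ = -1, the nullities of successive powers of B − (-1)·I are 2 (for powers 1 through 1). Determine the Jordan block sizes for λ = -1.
Block sizes for λ = -1: [1, 1]

From the dimensions of kernels of powers, the number of Jordan blocks of size at least j is d_j − d_{j−1} where d_j = dim ker(N^j) (with d_0 = 0). Computing the differences gives [2].
The number of blocks of size exactly k is (#blocks of size ≥ k) − (#blocks of size ≥ k + 1), so the partition is: 2 block(s) of size 1.
In nonincreasing order the block sizes are [1, 1].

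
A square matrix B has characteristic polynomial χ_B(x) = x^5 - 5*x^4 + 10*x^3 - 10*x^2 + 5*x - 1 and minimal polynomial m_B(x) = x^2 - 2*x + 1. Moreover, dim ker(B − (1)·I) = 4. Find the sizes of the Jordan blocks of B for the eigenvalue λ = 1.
Block sizes for λ = 1: [2, 1, 1, 1]

Step 1 — from the characteristic polynomial, algebraic multiplicity of λ = 1 is 5. From dim ker(B − (1)·I) = 4, there are exactly 4 Jordan blocks for λ = 1.
Step 2 — from the minimal polynomial, the factor (x − 1)^2 tells us the largest block for λ = 1 has size 2.
Step 3 — with total size 5, 4 blocks, and largest block 2, the block sizes (in nonincreasing order) are [2, 1, 1, 1].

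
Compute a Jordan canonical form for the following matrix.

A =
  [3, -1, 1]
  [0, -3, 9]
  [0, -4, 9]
J_3(3)

The characteristic polynomial is
  det(x·I − A) = x^3 - 9*x^2 + 27*x - 27 = (x - 3)^3

Eigenvalues and multiplicities (the geometric multiplicity of λ is n − rank(A − λI), which equals the number of Jordan blocks for λ):
  λ = 3: algebraic multiplicity = 3, geometric multiplicity = 1

Determining the block sizes for each eigenvalue:
  λ = 3: one block (gm = 1), so the single block has size am = 3 → block sizes [3]

Assembling the blocks gives a Jordan form
J =
  [3, 1, 0]
  [0, 3, 1]
  [0, 0, 3]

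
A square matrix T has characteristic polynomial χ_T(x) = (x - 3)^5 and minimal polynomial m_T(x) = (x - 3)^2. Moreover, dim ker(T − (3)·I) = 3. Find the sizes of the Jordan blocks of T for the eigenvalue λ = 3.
Block sizes for λ = 3: [2, 2, 1]

Step 1 — from the characteristic polynomial, algebraic multiplicity of λ = 3 is 5. From dim ker(T − (3)·I) = 3, there are exactly 3 Jordan blocks for λ = 3.
Step 2 — from the minimal polynomial, the factor (x − 3)^2 tells us the largest block for λ = 3 has size 2.
Step 3 — with total size 5, 3 blocks, and largest block 2, the block sizes (in nonincreasing order) are [2, 2, 1].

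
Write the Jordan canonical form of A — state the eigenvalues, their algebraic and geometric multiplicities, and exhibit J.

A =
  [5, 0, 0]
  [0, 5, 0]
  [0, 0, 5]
J_1(5) ⊕ J_1(5) ⊕ J_1(5)

The characteristic polynomial is
  det(x·I − A) = x^3 - 15*x^2 + 75*x - 125 = (x - 5)^3

Eigenvalues and multiplicities (the geometric multiplicity of λ is n − rank(A − λI), which equals the number of Jordan blocks for λ):
  λ = 5: algebraic multiplicity = 3, geometric multiplicity = 3

Determining the block sizes for each eigenvalue:
  λ = 5: gm = am = 3, so every block has size 1 → block sizes [1, 1, 1]

Assembling the blocks gives a Jordan form
J =
  [5, 0, 0]
  [0, 5, 0]
  [0, 0, 5]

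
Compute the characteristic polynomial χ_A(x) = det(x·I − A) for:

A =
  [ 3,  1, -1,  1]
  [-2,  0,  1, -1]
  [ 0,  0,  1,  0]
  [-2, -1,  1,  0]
x^4 - 4*x^3 + 6*x^2 - 4*x + 1

Expanding det(x·I − A) (e.g. by cofactor expansion or by noting that A is similar to its Jordan form J, which has the same characteristic polynomial as A) gives
  χ_A(x) = x^4 - 4*x^3 + 6*x^2 - 4*x + 1
which factors as (x - 1)^4. The eigenvalues (with algebraic multiplicities) are λ = 1 with multiplicity 4.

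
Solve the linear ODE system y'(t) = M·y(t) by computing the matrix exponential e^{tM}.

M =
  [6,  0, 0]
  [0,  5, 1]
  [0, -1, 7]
e^{tM} =
  [exp(6*t), 0, 0]
  [0, -t*exp(6*t) + exp(6*t), t*exp(6*t)]
  [0, -t*exp(6*t), t*exp(6*t) + exp(6*t)]

Strategy: write M = P · J · P⁻¹ where J is a Jordan canonical form, so e^{tM} = P · e^{tJ} · P⁻¹, and e^{tJ} can be computed block-by-block.

M has Jordan form
J =
  [6, 1, 0]
  [0, 6, 0]
  [0, 0, 6]
(up to reordering of blocks).

Per-block formulas:
  For a 1×1 block at λ = 6: exp(t · [6]) = [e^(6t)].
  For a 2×2 Jordan block J_2(6): exp(t · J_2(6)) = e^(6t)·(I + t·N), where N is the 2×2 nilpotent shift.

After assembling e^{tJ} and conjugating by P, we get:

e^{tM} =
  [exp(6*t), 0, 0]
  [0, -t*exp(6*t) + exp(6*t), t*exp(6*t)]
  [0, -t*exp(6*t), t*exp(6*t) + exp(6*t)]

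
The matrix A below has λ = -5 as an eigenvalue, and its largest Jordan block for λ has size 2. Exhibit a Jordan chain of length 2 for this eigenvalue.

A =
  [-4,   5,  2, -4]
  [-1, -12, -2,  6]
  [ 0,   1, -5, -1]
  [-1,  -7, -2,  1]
A Jordan chain for λ = -5 of length 2:
v_1 = (1, -1, 0, -1)ᵀ
v_2 = (1, 0, 0, 0)ᵀ

Let N = A − (-5)·I. We want v_2 with N^2 v_2 = 0 but N^1 v_2 ≠ 0; then v_{j-1} := N · v_j for j = 2, …, 2.

Pick v_2 = (1, 0, 0, 0)ᵀ.
Then v_1 = N · v_2 = (1, -1, 0, -1)ᵀ.

Sanity check: (A − (-5)·I) v_1 = (0, 0, 0, 0)ᵀ = 0. ✓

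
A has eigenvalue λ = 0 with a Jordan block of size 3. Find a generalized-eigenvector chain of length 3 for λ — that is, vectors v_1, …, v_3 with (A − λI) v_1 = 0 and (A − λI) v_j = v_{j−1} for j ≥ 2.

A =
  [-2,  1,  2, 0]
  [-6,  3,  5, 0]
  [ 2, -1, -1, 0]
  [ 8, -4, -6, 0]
A Jordan chain for λ = 0 of length 3:
v_1 = (2, 4, 0, -4)ᵀ
v_2 = (-2, -6, 2, 8)ᵀ
v_3 = (1, 0, 0, 0)ᵀ

Let N = A − (0)·I. We want v_3 with N^3 v_3 = 0 but N^2 v_3 ≠ 0; then v_{j-1} := N · v_j for j = 3, …, 2.

Pick v_3 = (1, 0, 0, 0)ᵀ.
Then v_2 = N · v_3 = (-2, -6, 2, 8)ᵀ.
Then v_1 = N · v_2 = (2, 4, 0, -4)ᵀ.

Sanity check: (A − (0)·I) v_1 = (0, 0, 0, 0)ᵀ = 0. ✓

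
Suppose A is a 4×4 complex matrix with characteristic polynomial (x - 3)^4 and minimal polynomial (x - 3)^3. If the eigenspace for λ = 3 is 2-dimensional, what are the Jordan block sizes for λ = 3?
Block sizes for λ = 3: [3, 1]

Step 1 — from the characteristic polynomial, algebraic multiplicity of λ = 3 is 4. From dim ker(A − (3)·I) = 2, there are exactly 2 Jordan blocks for λ = 3.
Step 2 — from the minimal polynomial, the factor (x − 3)^3 tells us the largest block for λ = 3 has size 3.
Step 3 — with total size 4, 2 blocks, and largest block 3, the block sizes (in nonincreasing order) are [3, 1].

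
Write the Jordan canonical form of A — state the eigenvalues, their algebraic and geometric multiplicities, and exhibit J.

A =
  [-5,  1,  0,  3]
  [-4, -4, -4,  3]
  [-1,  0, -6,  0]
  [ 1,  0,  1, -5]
J_3(-5) ⊕ J_1(-5)

The characteristic polynomial is
  det(x·I − A) = x^4 + 20*x^3 + 150*x^2 + 500*x + 625 = (x + 5)^4

Eigenvalues and multiplicities (the geometric multiplicity of λ is n − rank(A − λI), which equals the number of Jordan blocks for λ):
  λ = -5: algebraic multiplicity = 4, geometric multiplicity = 2

Determining the block sizes for each eigenvalue:
  λ = -5: with am = 4 and gm = 2, the partition is not yet determined (e.g. several partitions of 4 into 2 parts exist). Let N = A − (-5)·I. Computing rank(N^1) = 2, rank(N^2) = 1, rank(N^3) = 0; the number of blocks of size ≥ j is rank(N^{j−1}) − rank(N^j), giving [2, 1, 1]. So we have 1 block(s) of size 3, 1 block(s) of size 1 → block sizes [3, 1]

Assembling the blocks gives a Jordan form
J =
  [-5,  1,  0,  0]
  [ 0, -5,  1,  0]
  [ 0,  0, -5,  0]
  [ 0,  0,  0, -5]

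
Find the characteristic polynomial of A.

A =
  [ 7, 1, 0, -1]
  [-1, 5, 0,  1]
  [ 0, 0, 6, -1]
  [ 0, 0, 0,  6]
x^4 - 24*x^3 + 216*x^2 - 864*x + 1296

Expanding det(x·I − A) (e.g. by cofactor expansion or by noting that A is similar to its Jordan form J, which has the same characteristic polynomial as A) gives
  χ_A(x) = x^4 - 24*x^3 + 216*x^2 - 864*x + 1296
which factors as (x - 6)^4. The eigenvalues (with algebraic multiplicities) are λ = 6 with multiplicity 4.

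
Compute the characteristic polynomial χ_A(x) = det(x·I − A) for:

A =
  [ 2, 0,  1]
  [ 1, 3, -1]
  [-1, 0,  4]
x^3 - 9*x^2 + 27*x - 27

Expanding det(x·I − A) (e.g. by cofactor expansion or by noting that A is similar to its Jordan form J, which has the same characteristic polynomial as A) gives
  χ_A(x) = x^3 - 9*x^2 + 27*x - 27
which factors as (x - 3)^3. The eigenvalues (with algebraic multiplicities) are λ = 3 with multiplicity 3.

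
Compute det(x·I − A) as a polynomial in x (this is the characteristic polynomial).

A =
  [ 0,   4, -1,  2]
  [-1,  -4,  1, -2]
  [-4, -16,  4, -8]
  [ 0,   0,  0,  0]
x^4

Expanding det(x·I − A) (e.g. by cofactor expansion or by noting that A is similar to its Jordan form J, which has the same characteristic polynomial as A) gives
  χ_A(x) = x^4
which factors as x^4. The eigenvalues (with algebraic multiplicities) are λ = 0 with multiplicity 4.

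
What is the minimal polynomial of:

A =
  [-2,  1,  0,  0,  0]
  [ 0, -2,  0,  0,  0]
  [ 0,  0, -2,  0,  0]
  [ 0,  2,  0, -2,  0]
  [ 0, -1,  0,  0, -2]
x^2 + 4*x + 4

The characteristic polynomial is χ_A(x) = (x + 2)^5, so the eigenvalues are known. The minimal polynomial is
  m_A(x) = Π_λ (x − λ)^{k_λ}
where k_λ is the size of the *largest* Jordan block for λ (equivalently, the smallest k with (A − λI)^k v = 0 for every generalised eigenvector v of λ).

  λ = -2: largest Jordan block has size 2, contributing (x + 2)^2

So m_A(x) = (x + 2)^2 = x^2 + 4*x + 4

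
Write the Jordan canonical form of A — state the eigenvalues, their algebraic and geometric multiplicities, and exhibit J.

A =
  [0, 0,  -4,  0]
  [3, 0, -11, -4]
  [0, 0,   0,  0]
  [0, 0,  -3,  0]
J_2(0) ⊕ J_2(0)

The characteristic polynomial is
  det(x·I − A) = x^4

Eigenvalues and multiplicities (the geometric multiplicity of λ is n − rank(A − λI), which equals the number of Jordan blocks for λ):
  λ = 0: algebraic multiplicity = 4, geometric multiplicity = 2

Determining the block sizes for each eigenvalue:
  λ = 0: with am = 4 and gm = 2, the partition is not yet determined (e.g. several partitions of 4 into 2 parts exist). Let N = A − (0)·I. Computing rank(N^1) = 2, rank(N^2) = 0; the number of blocks of size ≥ j is rank(N^{j−1}) − rank(N^j), giving [2, 2]. So we have 2 block(s) of size 2 → block sizes [2, 2]

Assembling the blocks gives a Jordan form
J =
  [0, 1, 0, 0]
  [0, 0, 0, 0]
  [0, 0, 0, 1]
  [0, 0, 0, 0]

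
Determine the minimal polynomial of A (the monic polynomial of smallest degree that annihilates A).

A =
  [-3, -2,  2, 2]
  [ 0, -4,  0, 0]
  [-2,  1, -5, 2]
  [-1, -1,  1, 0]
x^3 + 8*x^2 + 19*x + 12

The characteristic polynomial is χ_A(x) = (x + 1)*(x + 3)*(x + 4)^2, so the eigenvalues are known. The minimal polynomial is
  m_A(x) = Π_λ (x − λ)^{k_λ}
where k_λ is the size of the *largest* Jordan block for λ (equivalently, the smallest k with (A − λI)^k v = 0 for every generalised eigenvector v of λ).

  λ = -4: largest Jordan block has size 1, contributing (x + 4)
  λ = -3: largest Jordan block has size 1, contributing (x + 3)
  λ = -1: largest Jordan block has size 1, contributing (x + 1)

So m_A(x) = (x + 1)*(x + 3)*(x + 4) = x^3 + 8*x^2 + 19*x + 12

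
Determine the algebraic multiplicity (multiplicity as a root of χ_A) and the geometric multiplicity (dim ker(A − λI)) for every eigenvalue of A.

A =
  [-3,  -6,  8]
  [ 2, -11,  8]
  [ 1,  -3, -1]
λ = -5: alg = 3, geom = 2

Step 1 — factor the characteristic polynomial to read off the algebraic multiplicities:
  χ_A(x) = (x + 5)^3

Step 2 — compute geometric multiplicities via the rank-nullity identity g(λ) = n − rank(A − λI):
  rank(A − (-5)·I) = 1, so dim ker(A − (-5)·I) = n − 1 = 2

Summary:
  λ = -5: algebraic multiplicity = 3, geometric multiplicity = 2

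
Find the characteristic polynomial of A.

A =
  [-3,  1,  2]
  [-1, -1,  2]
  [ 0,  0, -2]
x^3 + 6*x^2 + 12*x + 8

Expanding det(x·I − A) (e.g. by cofactor expansion or by noting that A is similar to its Jordan form J, which has the same characteristic polynomial as A) gives
  χ_A(x) = x^3 + 6*x^2 + 12*x + 8
which factors as (x + 2)^3. The eigenvalues (with algebraic multiplicities) are λ = -2 with multiplicity 3.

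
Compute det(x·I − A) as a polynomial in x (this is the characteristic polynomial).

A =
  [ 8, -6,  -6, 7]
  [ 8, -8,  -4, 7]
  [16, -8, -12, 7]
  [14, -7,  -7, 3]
x^4 + 9*x^3 + 12*x^2 - 80*x - 192

Expanding det(x·I − A) (e.g. by cofactor expansion or by noting that A is similar to its Jordan form J, which has the same characteristic polynomial as A) gives
  χ_A(x) = x^4 + 9*x^3 + 12*x^2 - 80*x - 192
which factors as (x - 3)*(x + 4)^3. The eigenvalues (with algebraic multiplicities) are λ = -4 with multiplicity 3, λ = 3 with multiplicity 1.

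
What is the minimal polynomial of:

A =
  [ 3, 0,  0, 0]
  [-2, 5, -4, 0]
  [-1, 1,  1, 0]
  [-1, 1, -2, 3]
x^2 - 6*x + 9

The characteristic polynomial is χ_A(x) = (x - 3)^4, so the eigenvalues are known. The minimal polynomial is
  m_A(x) = Π_λ (x − λ)^{k_λ}
where k_λ is the size of the *largest* Jordan block for λ (equivalently, the smallest k with (A − λI)^k v = 0 for every generalised eigenvector v of λ).

  λ = 3: largest Jordan block has size 2, contributing (x − 3)^2

So m_A(x) = (x - 3)^2 = x^2 - 6*x + 9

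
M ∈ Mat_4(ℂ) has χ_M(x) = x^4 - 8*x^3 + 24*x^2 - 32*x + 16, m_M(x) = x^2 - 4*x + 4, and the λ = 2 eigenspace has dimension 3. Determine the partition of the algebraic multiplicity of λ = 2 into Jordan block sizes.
Block sizes for λ = 2: [2, 1, 1]

Step 1 — from the characteristic polynomial, algebraic multiplicity of λ = 2 is 4. From dim ker(M − (2)·I) = 3, there are exactly 3 Jordan blocks for λ = 2.
Step 2 — from the minimal polynomial, the factor (x − 2)^2 tells us the largest block for λ = 2 has size 2.
Step 3 — with total size 4, 3 blocks, and largest block 2, the block sizes (in nonincreasing order) are [2, 1, 1].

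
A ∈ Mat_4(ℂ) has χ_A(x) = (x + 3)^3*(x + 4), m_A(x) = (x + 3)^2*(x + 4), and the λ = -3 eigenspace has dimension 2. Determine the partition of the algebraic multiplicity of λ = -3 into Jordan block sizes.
Block sizes for λ = -3: [2, 1]

Step 1 — from the characteristic polynomial, algebraic multiplicity of λ = -3 is 3. From dim ker(A − (-3)·I) = 2, there are exactly 2 Jordan blocks for λ = -3.
Step 2 — from the minimal polynomial, the factor (x + 3)^2 tells us the largest block for λ = -3 has size 2.
Step 3 — with total size 3, 2 blocks, and largest block 2, the block sizes (in nonincreasing order) are [2, 1].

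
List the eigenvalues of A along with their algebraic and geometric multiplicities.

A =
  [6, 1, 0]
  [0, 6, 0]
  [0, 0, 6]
λ = 6: alg = 3, geom = 2

Step 1 — factor the characteristic polynomial to read off the algebraic multiplicities:
  χ_A(x) = (x - 6)^3

Step 2 — compute geometric multiplicities via the rank-nullity identity g(λ) = n − rank(A − λI):
  rank(A − (6)·I) = 1, so dim ker(A − (6)·I) = n − 1 = 2

Summary:
  λ = 6: algebraic multiplicity = 3, geometric multiplicity = 2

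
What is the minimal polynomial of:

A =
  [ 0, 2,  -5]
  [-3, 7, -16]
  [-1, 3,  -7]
x^3

The characteristic polynomial is χ_A(x) = x^3, so the eigenvalues are known. The minimal polynomial is
  m_A(x) = Π_λ (x − λ)^{k_λ}
where k_λ is the size of the *largest* Jordan block for λ (equivalently, the smallest k with (A − λI)^k v = 0 for every generalised eigenvector v of λ).

  λ = 0: largest Jordan block has size 3, contributing (x − 0)^3

So m_A(x) = x^3 = x^3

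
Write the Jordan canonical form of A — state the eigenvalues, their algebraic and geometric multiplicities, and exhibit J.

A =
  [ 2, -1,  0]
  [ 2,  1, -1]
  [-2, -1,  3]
J_3(2)

The characteristic polynomial is
  det(x·I − A) = x^3 - 6*x^2 + 12*x - 8 = (x - 2)^3

Eigenvalues and multiplicities (the geometric multiplicity of λ is n − rank(A − λI), which equals the number of Jordan blocks for λ):
  λ = 2: algebraic multiplicity = 3, geometric multiplicity = 1

Determining the block sizes for each eigenvalue:
  λ = 2: one block (gm = 1), so the single block has size am = 3 → block sizes [3]

Assembling the blocks gives a Jordan form
J =
  [2, 1, 0]
  [0, 2, 1]
  [0, 0, 2]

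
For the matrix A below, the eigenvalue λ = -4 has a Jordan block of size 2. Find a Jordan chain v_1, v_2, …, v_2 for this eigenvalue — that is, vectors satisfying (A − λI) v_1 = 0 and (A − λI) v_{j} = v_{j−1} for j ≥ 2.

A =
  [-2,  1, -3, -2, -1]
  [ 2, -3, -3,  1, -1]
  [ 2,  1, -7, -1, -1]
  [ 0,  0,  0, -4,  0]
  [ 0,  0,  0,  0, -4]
A Jordan chain for λ = -4 of length 2:
v_1 = (2, 2, 2, 0, 0)ᵀ
v_2 = (1, 0, 0, 0, 0)ᵀ

Let N = A − (-4)·I. We want v_2 with N^2 v_2 = 0 but N^1 v_2 ≠ 0; then v_{j-1} := N · v_j for j = 2, …, 2.

Pick v_2 = (1, 0, 0, 0, 0)ᵀ.
Then v_1 = N · v_2 = (2, 2, 2, 0, 0)ᵀ.

Sanity check: (A − (-4)·I) v_1 = (0, 0, 0, 0, 0)ᵀ = 0. ✓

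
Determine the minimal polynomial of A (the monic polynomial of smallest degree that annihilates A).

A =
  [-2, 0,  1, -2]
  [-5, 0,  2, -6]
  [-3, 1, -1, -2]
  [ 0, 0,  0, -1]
x^3 + 3*x^2 + 3*x + 1

The characteristic polynomial is χ_A(x) = (x + 1)^4, so the eigenvalues are known. The minimal polynomial is
  m_A(x) = Π_λ (x − λ)^{k_λ}
where k_λ is the size of the *largest* Jordan block for λ (equivalently, the smallest k with (A − λI)^k v = 0 for every generalised eigenvector v of λ).

  λ = -1: largest Jordan block has size 3, contributing (x + 1)^3

So m_A(x) = (x + 1)^3 = x^3 + 3*x^2 + 3*x + 1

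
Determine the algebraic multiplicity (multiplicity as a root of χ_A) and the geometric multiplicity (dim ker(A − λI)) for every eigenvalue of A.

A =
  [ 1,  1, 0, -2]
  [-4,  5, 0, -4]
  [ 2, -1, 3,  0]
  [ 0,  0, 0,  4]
λ = 3: alg = 3, geom = 2; λ = 4: alg = 1, geom = 1

Step 1 — factor the characteristic polynomial to read off the algebraic multiplicities:
  χ_A(x) = (x - 4)*(x - 3)^3

Step 2 — compute geometric multiplicities via the rank-nullity identity g(λ) = n − rank(A − λI):
  rank(A − (3)·I) = 2, so dim ker(A − (3)·I) = n − 2 = 2
  rank(A − (4)·I) = 3, so dim ker(A − (4)·I) = n − 3 = 1

Summary:
  λ = 3: algebraic multiplicity = 3, geometric multiplicity = 2
  λ = 4: algebraic multiplicity = 1, geometric multiplicity = 1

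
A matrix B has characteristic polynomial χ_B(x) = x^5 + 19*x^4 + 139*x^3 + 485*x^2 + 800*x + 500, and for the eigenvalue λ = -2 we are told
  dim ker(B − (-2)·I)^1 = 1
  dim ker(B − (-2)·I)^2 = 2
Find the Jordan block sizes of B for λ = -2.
Block sizes for λ = -2: [2]

From the dimensions of kernels of powers, the number of Jordan blocks of size at least j is d_j − d_{j−1} where d_j = dim ker(N^j) (with d_0 = 0). Computing the differences gives [1, 1].
The number of blocks of size exactly k is (#blocks of size ≥ k) − (#blocks of size ≥ k + 1), so the partition is: 1 block(s) of size 2.
In nonincreasing order the block sizes are [2].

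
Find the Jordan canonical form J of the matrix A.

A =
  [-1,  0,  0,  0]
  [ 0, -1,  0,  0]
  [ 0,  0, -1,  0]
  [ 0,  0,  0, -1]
J_1(-1) ⊕ J_1(-1) ⊕ J_1(-1) ⊕ J_1(-1)

The characteristic polynomial is
  det(x·I − A) = x^4 + 4*x^3 + 6*x^2 + 4*x + 1 = (x + 1)^4

Eigenvalues and multiplicities (the geometric multiplicity of λ is n − rank(A − λI), which equals the number of Jordan blocks for λ):
  λ = -1: algebraic multiplicity = 4, geometric multiplicity = 4

Determining the block sizes for each eigenvalue:
  λ = -1: gm = am = 4, so every block has size 1 → block sizes [1, 1, 1, 1]

Assembling the blocks gives a Jordan form
J =
  [-1,  0,  0,  0]
  [ 0, -1,  0,  0]
  [ 0,  0, -1,  0]
  [ 0,  0,  0, -1]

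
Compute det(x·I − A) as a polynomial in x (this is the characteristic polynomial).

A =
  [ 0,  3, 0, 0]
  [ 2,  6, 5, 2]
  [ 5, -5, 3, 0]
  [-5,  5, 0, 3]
x^4 - 12*x^3 + 54*x^2 - 108*x + 81

Expanding det(x·I − A) (e.g. by cofactor expansion or by noting that A is similar to its Jordan form J, which has the same characteristic polynomial as A) gives
  χ_A(x) = x^4 - 12*x^3 + 54*x^2 - 108*x + 81
which factors as (x - 3)^4. The eigenvalues (with algebraic multiplicities) are λ = 3 with multiplicity 4.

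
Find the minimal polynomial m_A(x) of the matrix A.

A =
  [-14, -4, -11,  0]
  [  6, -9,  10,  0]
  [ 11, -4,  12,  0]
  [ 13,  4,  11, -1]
x^3 + 11*x^2 + 35*x + 25

The characteristic polynomial is χ_A(x) = (x + 1)^2*(x + 5)^2, so the eigenvalues are known. The minimal polynomial is
  m_A(x) = Π_λ (x − λ)^{k_λ}
where k_λ is the size of the *largest* Jordan block for λ (equivalently, the smallest k with (A − λI)^k v = 0 for every generalised eigenvector v of λ).

  λ = -5: largest Jordan block has size 2, contributing (x + 5)^2
  λ = -1: largest Jordan block has size 1, contributing (x + 1)

So m_A(x) = (x + 1)*(x + 5)^2 = x^3 + 11*x^2 + 35*x + 25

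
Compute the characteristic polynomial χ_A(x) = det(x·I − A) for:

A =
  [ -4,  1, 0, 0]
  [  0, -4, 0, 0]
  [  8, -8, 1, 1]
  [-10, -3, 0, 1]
x^4 + 6*x^3 + x^2 - 24*x + 16

Expanding det(x·I − A) (e.g. by cofactor expansion or by noting that A is similar to its Jordan form J, which has the same characteristic polynomial as A) gives
  χ_A(x) = x^4 + 6*x^3 + x^2 - 24*x + 16
which factors as (x - 1)^2*(x + 4)^2. The eigenvalues (with algebraic multiplicities) are λ = -4 with multiplicity 2, λ = 1 with multiplicity 2.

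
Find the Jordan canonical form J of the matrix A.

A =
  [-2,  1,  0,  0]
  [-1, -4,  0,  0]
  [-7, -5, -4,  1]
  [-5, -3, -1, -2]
J_2(-3) ⊕ J_2(-3)

The characteristic polynomial is
  det(x·I − A) = x^4 + 12*x^3 + 54*x^2 + 108*x + 81 = (x + 3)^4

Eigenvalues and multiplicities (the geometric multiplicity of λ is n − rank(A − λI), which equals the number of Jordan blocks for λ):
  λ = -3: algebraic multiplicity = 4, geometric multiplicity = 2

Determining the block sizes for each eigenvalue:
  λ = -3: with am = 4 and gm = 2, the partition is not yet determined (e.g. several partitions of 4 into 2 parts exist). Let N = A − (-3)·I. Computing rank(N^1) = 2, rank(N^2) = 0; the number of blocks of size ≥ j is rank(N^{j−1}) − rank(N^j), giving [2, 2]. So we have 2 block(s) of size 2 → block sizes [2, 2]

Assembling the blocks gives a Jordan form
J =
  [-3,  1,  0,  0]
  [ 0, -3,  0,  0]
  [ 0,  0, -3,  1]
  [ 0,  0,  0, -3]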